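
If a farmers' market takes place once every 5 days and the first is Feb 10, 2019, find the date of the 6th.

Mar 7, 2019

The 6th occurrence is 5 intervals after the first: 5 × 5 = 25 days after Feb 10, 2019.
Feb has 28 days — 18 days to the end of Feb leaves 7.
7 days into Mar → Mar 7, 2019.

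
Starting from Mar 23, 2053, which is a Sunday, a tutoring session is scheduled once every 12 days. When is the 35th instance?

The 35th occurrence is 34 intervals after the first: 34 × 12 = 408 days after Mar 23, 2053.
Mar has 31 days — 8 days to the end of Mar leaves 400.
Apr has 30 days (370 left).
May has 31 days (339 left).
Jun has 30 days (309 left).
Jul has 31 days (278 left).
Aug has 31 days (247 left).
Sep has 30 days (217 left).
Oct has 31 days (186 left).
Nov has 30 days (156 left).
Dec has 31 days (125 left).
Jan has 31 days (94 left).
Feb has 28 days (66 left).
Mar has 31 days (35 left).
Apr has 30 days (5 left).
5 days into May → May 5, 2054.

May 5, 2054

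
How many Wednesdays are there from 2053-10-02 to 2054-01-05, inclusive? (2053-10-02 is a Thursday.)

13

2053-10-02 is a Thursday; the first Wednesday on or after it is 2053-10-08 (6 days later).
From 2053-10-08 to 2054-01-05: 23 + 30 + 31 + 5 = 89 days (rest of October, November, December, January).
89 ÷ 7 = 12 full weeks with remainder 5, so 12 more Wednesdays after the first → 13.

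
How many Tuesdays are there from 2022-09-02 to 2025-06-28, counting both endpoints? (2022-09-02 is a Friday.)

147

2022-09-02 is a Friday; the first Tuesday on or after it is 2022-09-06 (4 days later).
From 2022-09-06 to 2025-06-28: 116 + 365 + 366 + 179 = 1026 days (rest of 2022, 2023, 2024, to 2025-06-28 in 2025).
1026 ÷ 7 = 146 full weeks with remainder 4, so 146 more Tuesdays after the first → 147.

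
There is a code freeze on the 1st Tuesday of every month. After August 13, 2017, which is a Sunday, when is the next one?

August 2017 starts on a Tuesday, so its 1st Tuesday is August 1, 2017.
That is not after August 13, 2017, so look at September 2017.
September 2017 starts on a Friday, so its 1st Tuesday is September 5, 2017 (4 days in).

September 5, 2017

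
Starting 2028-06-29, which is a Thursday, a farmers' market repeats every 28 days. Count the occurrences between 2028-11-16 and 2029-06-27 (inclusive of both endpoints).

Occurrences land 28·i days after 2028-06-29 for i = 0, 1, 2, …
2028-11-16 is 140 days after the start; 140 ÷ 28 = 5 remainder 0. First occurrence in the window: #6 on 2028-11-16 (5×28 = 140 days in).
2029-06-27 is 363 days after the start; 363 ÷ 28 = 12 remainder 27. Last occurrence in the window: #13 on 2029-05-31.
Occurrences #6 through #13: 8 in total.

8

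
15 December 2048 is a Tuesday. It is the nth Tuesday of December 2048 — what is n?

3rd

Day 15 falls in week ⌈15/7⌉ of the month.
Days 1–7 hold the 1st Tuesday, 8–14 the 2nd, 15–21 the 3rd, 22–28 the 4th, 29–31 the 5th.
15 is in the range for the 3rd.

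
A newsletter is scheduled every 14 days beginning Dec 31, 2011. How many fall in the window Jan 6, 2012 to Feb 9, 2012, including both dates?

2

Occurrences land 14·i days after Dec 31, 2011 for i = 0, 1, 2, …
Jan 6, 2012 is 6 days after the start; 6 ÷ 14 = 0 remainder 6; since the remainder is 6, round up to i = 1. First occurrence in the window: #2 on Jan 14, 2012 (1×14 = 14 days in).
Feb 9, 2012 is 40 days after the start; 40 ÷ 14 = 2 remainder 12. Last occurrence in the window: #3 on Jan 28, 2012.
Occurrences #2 through #3: 2 in total.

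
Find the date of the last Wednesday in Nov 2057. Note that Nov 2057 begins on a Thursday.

Nov 28, 2057

Nov 2057 begins on a Thursday, so the first Wednesday is Nov 7 (6 days later).
Nov 2057 has 30 days. Adding weeks: 7, 14, 21, 28 — the last one ≤ 30 is the 28th.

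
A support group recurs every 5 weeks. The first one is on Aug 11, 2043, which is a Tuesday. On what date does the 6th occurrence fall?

Feb 2, 2044

The 6th occurrence is 5 intervals after the first: 5 × 35 = 175 days after Aug 11, 2043.
Aug has 31 days — 20 days to the end of Aug leaves 155.
Sep has 30 days (125 left).
Oct has 31 days (94 left).
Nov has 30 days (64 left).
Dec has 31 days (33 left).
Jan has 31 days (2 left).
2 days into Feb → Feb 2, 2044.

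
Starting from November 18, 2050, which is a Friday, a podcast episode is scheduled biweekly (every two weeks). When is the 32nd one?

January 26, 2052

The 32nd occurrence is 31 intervals after the first: 31 × 14 = 434 days after November 18, 2050.
November has 30 days — 12 days to the end of November leaves 422.
From end of November to end of 2050 is 31 days (391 left).
2051 has 365 days (26 left).
26 days into January → January 26, 2052.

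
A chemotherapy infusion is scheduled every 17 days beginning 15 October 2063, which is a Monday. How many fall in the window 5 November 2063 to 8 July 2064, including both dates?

14

Occurrences land 17·i days after 15 October 2063 for i = 0, 1, 2, …
5 November 2063 is 21 days after the start; 21 ÷ 17 = 1 remainder 4; since the remainder is 4, round up to i = 2. First occurrence in the window: #3 on 18 November 2063 (2×17 = 34 days in).
8 July 2064 is 267 days after the start; 267 ÷ 17 = 15 remainder 12. Last occurrence in the window: #16 on 26 June 2064.
Occurrences #3 through #16: 14 in total.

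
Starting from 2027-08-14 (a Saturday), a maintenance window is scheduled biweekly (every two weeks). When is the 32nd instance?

The 32nd occurrence is 31 intervals after the first: 31 × 14 = 434 days after 2027-08-14.
August has 31 days — 17 days to the end of August leaves 417.
From end of August to end of 2027 is 122 days (295 left).
January has 31 days (264 left).
February has 29 days (235 left).
March has 31 days (204 left).
April has 30 days (174 left).
May has 31 days (143 left).
June has 30 days (113 left).
July has 31 days (82 left).
August has 31 days (51 left).
September has 30 days (21 left).
21 days into October → 2028-10-21.

2028-10-21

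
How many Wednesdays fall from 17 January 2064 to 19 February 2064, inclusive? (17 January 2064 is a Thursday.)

4

17 January 2064 is a Thursday; the first Wednesday on or after it is 23 January 2064 (6 days later).
From 23 January 2064 to 19 February 2064: 8 + 19 = 27 days (rest of January, February).
27 ÷ 7 = 3 full weeks with remainder 6, so 3 more Wednesdays after the first → 4.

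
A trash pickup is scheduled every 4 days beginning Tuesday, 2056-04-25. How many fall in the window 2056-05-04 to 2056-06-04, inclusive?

8

Occurrences land 4·i days after 2056-04-25 for i = 0, 1, 2, …
2056-05-04 is 9 days after the start; 9 ÷ 4 = 2 remainder 1; since the remainder is 1, round up to i = 3. First occurrence in the window: #4 on 2056-05-07 (3×4 = 12 days in).
2056-06-04 is 40 days after the start; 40 ÷ 4 = 10 remainder 0. Last occurrence in the window: #11 on 2056-06-04.
Occurrences #4 through #11: 8 in total.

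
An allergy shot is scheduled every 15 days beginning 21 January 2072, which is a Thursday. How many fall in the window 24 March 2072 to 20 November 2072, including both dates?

Occurrences land 15·i days after 21 January 2072 for i = 0, 1, 2, …
24 March 2072 is 63 days after the start; 63 ÷ 15 = 4 remainder 3; since the remainder is 3, round up to i = 5. First occurrence in the window: #6 on 5 April 2072 (5×15 = 75 days in).
20 November 2072 is 304 days after the start; 304 ÷ 15 = 20 remainder 4. Last occurrence in the window: #21 on 16 November 2072.
Occurrences #6 through #21: 16 in total.

16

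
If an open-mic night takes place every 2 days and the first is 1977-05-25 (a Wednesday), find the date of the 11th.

1977-06-14

The 11th occurrence is 10 intervals after the first: 10 × 2 = 20 days after 1977-05-25.
May has 31 days — 6 days to the end of May leaves 14.
14 days into June → 1977-06-14.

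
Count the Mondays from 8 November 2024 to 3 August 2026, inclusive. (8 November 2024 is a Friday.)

91

8 November 2024 is a Friday; the first Monday on or after it is 11 November 2024 (3 days later).
From 11 November 2024 to 3 August 2026: 50 + 365 + 215 = 630 days (rest of 2024, 2025, to 3 August 2026 in 2026).
630 ÷ 7 = 90 full weeks with remainder 0, so 90 more Mondays after the first → 91.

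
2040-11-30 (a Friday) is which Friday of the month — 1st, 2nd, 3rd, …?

Day 30 falls in week ⌈30/7⌉ of the month.
Days 1–7 hold the 1st Friday, 8–14 the 2nd, 15–21 the 3rd, 22–28 the 4th, 29–31 the 5th.
30 is in the range for the 5th.

5th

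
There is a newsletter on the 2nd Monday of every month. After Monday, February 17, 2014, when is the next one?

February 2014 starts on a Saturday; its first Monday is the 3rd, so the 2nd Monday is the 10th — February 10, 2014.
That is not after February 17, 2014, so look at March 2014.
March 2014 starts on a Saturday; its first Monday is the 3rd, so the 2nd Monday is the 10th — March 10, 2014.

March 10, 2014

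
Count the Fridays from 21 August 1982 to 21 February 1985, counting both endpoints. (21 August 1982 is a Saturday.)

21 August 1982 is a Saturday; the first Friday on or after it is 27 August 1982 (6 days later).
From 27 August 1982 to 21 February 1985: 126 + 365 + 366 + 52 = 909 days (rest of 1982, 1983, 1984, to 21 February 1985 in 1985).
909 ÷ 7 = 129 full weeks with remainder 6, so 129 more Fridays after the first → 130.

130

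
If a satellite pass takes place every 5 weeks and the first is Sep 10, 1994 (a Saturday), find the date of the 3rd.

The 3rd occurrence is 2 intervals after the first: 2 × 35 = 70 days after Sep 10, 1994.
Sep has 30 days — 20 days to the end of Sep leaves 50.
Oct has 31 days (19 left).
19 days into Nov → Nov 19, 1994.

Nov 19, 1994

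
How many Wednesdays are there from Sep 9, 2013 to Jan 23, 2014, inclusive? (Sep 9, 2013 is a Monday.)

Sep 9, 2013 is a Monday; the first Wednesday on or after it is Sep 11, 2013 (2 days later).
From Sep 11, 2013 to Jan 23, 2014: 19 + 31 + 30 + 31 + 23 = 134 days (rest of Sep, Oct, Nov, Dec, Jan).
134 ÷ 7 = 19 full weeks with remainder 1, so 19 more Wednesdays after the first → 20.

20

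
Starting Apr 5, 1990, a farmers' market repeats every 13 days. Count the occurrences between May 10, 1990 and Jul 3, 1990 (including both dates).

Occurrences land 13·i days after Apr 5, 1990 for i = 0, 1, 2, …
May 10, 1990 is 35 days after the start; 35 ÷ 13 = 2 remainder 9; since the remainder is 9, round up to i = 3. First occurrence in the window: #4 on May 14, 1990 (3×13 = 39 days in).
Jul 3, 1990 is 89 days after the start; 89 ÷ 13 = 6 remainder 11. Last occurrence in the window: #7 on Jun 22, 1990.
Occurrences #4 through #7: 4 in total.

4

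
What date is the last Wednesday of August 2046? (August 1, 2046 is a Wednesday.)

29 August 2046

August 2046 begins on a Wednesday, so the first Wednesday is August 1.
August 2046 has 31 days. Adding weeks: 1, 8, 15, 22, 29 — the last one ≤ 31 is the 29th.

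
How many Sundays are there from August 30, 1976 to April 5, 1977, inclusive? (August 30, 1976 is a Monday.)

August 30, 1976 is a Monday; the first Sunday on or after it is September 5, 1976 (6 days later).
From September 5, 1976 to April 5, 1977: 25 + 31 + 30 + 31 + 31 + 28 + 31 + 5 = 212 days (rest of September, October, November, December, January, February, March, April).
212 ÷ 7 = 30 full weeks with remainder 2, so 30 more Sundays after the first → 31.

31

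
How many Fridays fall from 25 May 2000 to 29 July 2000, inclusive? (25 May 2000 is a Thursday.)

25 May 2000 is a Thursday; the first Friday on or after it is 26 May 2000 (1 day later).
From 26 May 2000 to 29 July 2000: 5 + 30 + 29 = 64 days (rest of May, June, July).
64 ÷ 7 = 9 full weeks with remainder 1, so 9 more Fridays after the first → 10.

10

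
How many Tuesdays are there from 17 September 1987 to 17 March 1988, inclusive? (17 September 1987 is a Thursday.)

26

17 September 1987 is a Thursday; the first Tuesday on or after it is 22 September 1987 (5 days later).
From 22 September 1987 to 17 March 1988: 8 + 31 + 30 + 31 + 31 + 29 + 17 = 177 days (rest of September, October, November, December, January, February, March).
177 ÷ 7 = 25 full weeks with remainder 2, so 25 more Tuesdays after the first → 26.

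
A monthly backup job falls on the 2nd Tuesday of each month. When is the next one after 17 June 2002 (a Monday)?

9 July 2002

June 2002 starts on a Saturday; its first Tuesday is the 4th, so the 2nd Tuesday is the 11th — 11 June 2002.
That is not after 17 June 2002, so look at July 2002.
July 2002 starts on a Monday; its first Tuesday is the 2nd, so the 2nd Tuesday is the 9th — 9 July 2002.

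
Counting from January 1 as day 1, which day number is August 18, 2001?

Days in months before August: 31 + 28 + 31 + 30 + 31 + 30 + 31 = 212.
Plus 18 days into August → day 230.

230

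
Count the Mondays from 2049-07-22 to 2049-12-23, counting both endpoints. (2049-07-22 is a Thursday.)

22

2049-07-22 is a Thursday; the first Monday on or after it is 2049-07-26 (4 days later).
From 2049-07-26 to 2049-12-23: 5 + 31 + 30 + 31 + 30 + 23 = 150 days (rest of July, August, September, October, November, December).
150 ÷ 7 = 21 full weeks with remainder 3, so 21 more Mondays after the first → 22.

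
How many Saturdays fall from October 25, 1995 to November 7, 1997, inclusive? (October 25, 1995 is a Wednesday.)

106

October 25, 1995 is a Wednesday; the first Saturday on or after it is October 28, 1995 (3 days later).
From October 28, 1995 to November 7, 1997: 64 + 366 + 311 = 741 days (rest of 1995, 1996, to November 7, 1997 in 1997).
741 ÷ 7 = 105 full weeks with remainder 6, so 105 more Saturdays after the first → 106.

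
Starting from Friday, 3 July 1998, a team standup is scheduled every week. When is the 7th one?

14 August 1998

The 7th occurrence is 6 intervals after the first: 6 × 7 = 42 days after 3 July 1998.
July has 31 days — 28 days to the end of July leaves 14.
14 days into August → 14 August 1998.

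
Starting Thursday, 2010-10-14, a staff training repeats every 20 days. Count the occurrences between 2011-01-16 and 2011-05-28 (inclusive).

Occurrences land 20·i days after 2010-10-14 for i = 0, 1, 2, …
2011-01-16 is 94 days after the start; 94 ÷ 20 = 4 remainder 14; since the remainder is 14, round up to i = 5. First occurrence in the window: #6 on 2011-01-22 (5×20 = 100 days in).
2011-05-28 is 226 days after the start; 226 ÷ 20 = 11 remainder 6. Last occurrence in the window: #12 on 2011-05-22.
Occurrences #6 through #12: 7 in total.

7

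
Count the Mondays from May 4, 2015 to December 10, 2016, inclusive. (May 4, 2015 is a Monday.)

May 4, 2015 is a Monday; the first Monday on or after it is May 4, 2015.
From May 4, 2015 to December 10, 2016: 241 + 345 = 586 days (rest of 2015, to December 10, 2016 in 2016).
586 ÷ 7 = 83 full weeks with remainder 5, so 83 more Mondays after the first → 84.

84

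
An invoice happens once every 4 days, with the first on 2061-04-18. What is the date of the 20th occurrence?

The 20th occurrence is 19 intervals after the first: 19 × 4 = 76 days after 2061-04-18.
April has 30 days — 12 days to the end of April leaves 64.
May has 31 days (33 left).
June has 30 days (3 left).
3 days into July → 2061-07-03.

2061-07-03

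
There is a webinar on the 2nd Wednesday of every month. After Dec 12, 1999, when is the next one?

Dec 1999 starts on a Wednesday; its first Wednesday is the 1st, so the 2nd Wednesday is the 8th — Dec 8, 1999.
That is not after Dec 12, 1999, so look at Jan 2000.
Jan 2000 starts on a Saturday; its first Wednesday is the 5th, so the 2nd Wednesday is the 12th — Jan 12, 2000.

Jan 12, 2000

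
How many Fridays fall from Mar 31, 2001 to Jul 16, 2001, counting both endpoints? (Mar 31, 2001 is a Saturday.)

Mar 31, 2001 is a Saturday; the first Friday on or after it is Apr 6, 2001 (6 days later).
From Apr 6, 2001 to Jul 16, 2001: 24 + 31 + 30 + 16 = 101 days (rest of Apr, May, Jun, Jul).
101 ÷ 7 = 14 full weeks with remainder 3, so 14 more Fridays after the first → 15.

15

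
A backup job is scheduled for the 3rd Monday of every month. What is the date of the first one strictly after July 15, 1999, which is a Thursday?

July 19, 1999

July 1999 starts on a Thursday; its first Monday is the 5th, so the 3rd Monday is the 19th — July 19, 1999.
July 19, 1999 is after July 15, 1999, so that is the next one.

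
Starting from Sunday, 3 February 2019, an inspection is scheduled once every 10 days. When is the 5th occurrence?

15 March 2019

The 5th occurrence is 4 intervals after the first: 4 × 10 = 40 days after 3 February 2019.
February has 28 days — 25 days to the end of February leaves 15.
15 days into March → 15 March 2019.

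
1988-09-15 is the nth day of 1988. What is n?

259

Days in months before September: 31 + 29 + 31 + 30 + 31 + 30 + 31 + 31 = 244.
Plus 15 days into September → day 259.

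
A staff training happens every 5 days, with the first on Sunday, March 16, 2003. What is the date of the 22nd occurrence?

The 22nd occurrence is 21 intervals after the first: 21 × 5 = 105 days after March 16, 2003.
March has 31 days — 15 days to the end of March leaves 90.
April has 30 days (60 left).
May has 31 days (29 left).
29 days into June → June 29, 2003.

June 29, 2003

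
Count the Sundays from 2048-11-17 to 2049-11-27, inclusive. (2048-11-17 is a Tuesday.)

53

2048-11-17 is a Tuesday; the first Sunday on or after it is 2048-11-22 (5 days later).
From 2048-11-22 to 2049-11-27: 39 + 331 = 370 days (rest of 2048, to 2049-11-27 in 2049).
370 ÷ 7 = 52 full weeks with remainder 6, so 52 more Sundays after the first → 53.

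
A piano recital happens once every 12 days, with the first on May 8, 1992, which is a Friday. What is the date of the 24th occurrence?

The 24th occurrence is 23 intervals after the first: 23 × 12 = 276 days after May 8, 1992.
May has 31 days — 23 days to the end of May leaves 253.
June has 30 days (223 left).
July has 31 days (192 left).
August has 31 days (161 left).
September has 30 days (131 left).
October has 31 days (100 left).
November has 30 days (70 left).
December has 31 days (39 left).
January has 31 days (8 left).
8 days into February → February 8, 1993.

February 8, 1993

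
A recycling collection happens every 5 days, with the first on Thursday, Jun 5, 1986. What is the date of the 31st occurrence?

The 31st occurrence is 30 intervals after the first: 30 × 5 = 150 days after Jun 5, 1986.
Jun has 30 days — 25 days to the end of Jun leaves 125.
Jul has 31 days (94 left).
Aug has 31 days (63 left).
Sep has 30 days (33 left).
Oct has 31 days (2 left).
2 days into Nov → Nov 2, 1986.

Nov 2, 1986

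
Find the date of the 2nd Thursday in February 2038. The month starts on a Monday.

11 February 2038

February 2038 begins on a Monday, so the first Thursday is February 4 (3 days later).
The 2nd Thursday is 1 weeks later: 4 + 7 = 11.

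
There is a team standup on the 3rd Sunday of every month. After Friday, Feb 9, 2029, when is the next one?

Feb 2029 starts on a Thursday; its first Sunday is the 4th, so the 3rd Sunday is the 18th — Feb 18, 2029.
Feb 18, 2029 is after Feb 9, 2029, so that is the next one.

Feb 18, 2029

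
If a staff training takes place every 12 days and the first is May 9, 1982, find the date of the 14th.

The 14th occurrence is 13 intervals after the first: 13 × 12 = 156 days after May 9, 1982.
May has 31 days — 22 days to the end of May leaves 134.
Jun has 30 days (104 left).
Jul has 31 days (73 left).
Aug has 31 days (42 left).
Sep has 30 days (12 left).
12 days into Oct → Oct 12, 1982.

Oct 12, 1982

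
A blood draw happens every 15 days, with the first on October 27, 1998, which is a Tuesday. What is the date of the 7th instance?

January 25, 1999

The 7th occurrence is 6 intervals after the first: 6 × 15 = 90 days after October 27, 1998.
October has 31 days — 4 days to the end of October leaves 86.
November has 30 days (56 left).
December has 31 days (25 left).
25 days into January → January 25, 1999.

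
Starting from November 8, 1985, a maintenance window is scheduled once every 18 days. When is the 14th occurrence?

June 30, 1986

The 14th occurrence is 13 intervals after the first: 13 × 18 = 234 days after November 8, 1985.
November has 30 days — 22 days to the end of November leaves 212.
December has 31 days (181 left).
January has 31 days (150 left).
February has 28 days (122 left).
March has 31 days (91 left).
April has 30 days (61 left).
May has 31 days (30 left).
30 days into June → June 30, 1986.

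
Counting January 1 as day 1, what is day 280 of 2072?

January has 31 days (280 − 31 = 249 remain).
February has 29 days (249 − 29 = 220 remain).
March has 31 days (220 − 31 = 189 remain).
April has 30 days (189 − 30 = 159 remain).
May has 31 days (159 − 31 = 128 remain).
June has 30 days (128 − 30 = 98 remain).
July has 31 days (98 − 31 = 67 remain).
August has 31 days (67 − 31 = 36 remain).
September has 30 days (36 − 30 = 6 remain).
6 into October → October 6.

2072-10-06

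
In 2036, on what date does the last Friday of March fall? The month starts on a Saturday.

March 28, 2036

March 2036 begins on a Saturday, so the first Friday is March 7 (6 days later).
March 2036 has 31 days. Adding weeks: 7, 14, 21, 28 — the last one ≤ 31 is the 28th.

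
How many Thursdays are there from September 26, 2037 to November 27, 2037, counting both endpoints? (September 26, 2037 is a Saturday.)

9

September 26, 2037 is a Saturday; the first Thursday on or after it is October 1, 2037 (5 days later).
From October 1, 2037 to November 27, 2037: 30 + 27 = 57 days (rest of October, November).
57 ÷ 7 = 8 full weeks with remainder 1, so 8 more Thursdays after the first → 9.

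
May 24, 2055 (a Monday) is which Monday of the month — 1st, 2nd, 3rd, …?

Day 24 falls in week ⌈24/7⌉ of the month.
Days 1–7 hold the 1st Monday, 8–14 the 2nd, 15–21 the 3rd, 22–28 the 4th, 29–31 the 5th.
24 is in the range for the 4th.

4th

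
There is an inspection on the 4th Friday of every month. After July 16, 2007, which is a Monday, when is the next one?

July 2007 starts on a Sunday; its first Friday is the 6th, so the 4th Friday is the 27th — July 27, 2007.
July 27, 2007 is after July 16, 2007, so that is the next one.

July 27, 2007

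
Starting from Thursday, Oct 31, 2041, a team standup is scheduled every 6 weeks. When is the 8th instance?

Aug 21, 2042

The 8th occurrence is 7 intervals after the first: 7 × 42 = 294 days after Oct 31, 2041.
Oct has 31 days — 0 days to the end of Oct leaves 294.
Nov has 30 days (264 left).
Dec has 31 days (233 left).
Jan has 31 days (202 left).
Feb has 28 days (174 left).
Mar has 31 days (143 left).
Apr has 30 days (113 left).
May has 31 days (82 left).
Jun has 30 days (52 left).
Jul has 31 days (21 left).
21 days into Aug → Aug 21, 2042.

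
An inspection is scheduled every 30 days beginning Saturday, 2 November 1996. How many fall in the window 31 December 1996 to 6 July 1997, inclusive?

Occurrences land 30·i days after 2 November 1996 for i = 0, 1, 2, …
31 December 1996 is 59 days after the start; 59 ÷ 30 = 1 remainder 29; since the remainder is 29, round up to i = 2. First occurrence in the window: #3 on 1 January 1997 (2×30 = 60 days in).
6 July 1997 is 246 days after the start; 246 ÷ 30 = 8 remainder 6. Last occurrence in the window: #9 on 30 June 1997.
Occurrences #3 through #9: 7 in total.

7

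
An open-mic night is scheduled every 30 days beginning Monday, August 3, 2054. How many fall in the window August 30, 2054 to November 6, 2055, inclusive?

Occurrences land 30·i days after August 3, 2054 for i = 0, 1, 2, …
August 30, 2054 is 27 days after the start; 27 ÷ 30 = 0 remainder 27; since the remainder is 27, round up to i = 1. First occurrence in the window: #2 on September 2, 2054 (1×30 = 30 days in).
November 6, 2055 is 460 days after the start; 460 ÷ 30 = 15 remainder 10. Last occurrence in the window: #16 on October 27, 2055.
Occurrences #2 through #16: 15 in total.

15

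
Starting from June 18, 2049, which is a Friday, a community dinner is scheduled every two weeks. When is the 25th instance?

May 20, 2050

The 25th occurrence is 24 intervals after the first: 24 × 14 = 336 days after June 18, 2049.
June has 30 days — 12 days to the end of June leaves 324.
July has 31 days (293 left).
August has 31 days (262 left).
September has 30 days (232 left).
October has 31 days (201 left).
November has 30 days (171 left).
December has 31 days (140 left).
January has 31 days (109 left).
February has 28 days (81 left).
March has 31 days (50 left).
April has 30 days (20 left).
20 days into May → May 20, 2050.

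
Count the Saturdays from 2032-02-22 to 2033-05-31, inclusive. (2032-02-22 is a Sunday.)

2032-02-22 is a Sunday; the first Saturday on or after it is 2032-02-28 (6 days later).
From 2032-02-28 to 2033-05-31: 307 + 151 = 458 days (rest of 2032, to 2033-05-31 in 2033).
458 ÷ 7 = 65 full weeks with remainder 3, so 65 more Saturdays after the first → 66.

66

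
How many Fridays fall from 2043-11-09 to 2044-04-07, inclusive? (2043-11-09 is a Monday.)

21

2043-11-09 is a Monday; the first Friday on or after it is 2043-11-13 (4 days later).
From 2043-11-13 to 2044-04-07: 17 + 31 + 31 + 29 + 31 + 7 = 146 days (rest of November, December, January, February, March, April).
146 ÷ 7 = 20 full weeks with remainder 6, so 20 more Fridays after the first → 21.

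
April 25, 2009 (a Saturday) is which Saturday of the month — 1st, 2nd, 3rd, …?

4th

Day 25 falls in week ⌈25/7⌉ of the month.
Days 1–7 hold the 1st Saturday, 8–14 the 2nd, 15–21 the 3rd, 22–28 the 4th, 29–31 the 5th.
25 is in the range for the 4th.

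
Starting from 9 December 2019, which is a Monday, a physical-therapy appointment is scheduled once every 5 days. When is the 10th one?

The 10th occurrence is 9 intervals after the first: 9 × 5 = 45 days after 9 December 2019.
December has 31 days — 22 days to the end of December leaves 23.
23 days into January → 23 January 2020.

23 January 2020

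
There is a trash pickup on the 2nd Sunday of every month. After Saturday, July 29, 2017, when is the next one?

July 2017 starts on a Saturday; its first Sunday is the 2nd, so the 2nd Sunday is the 9th — July 9, 2017.
That is not after July 29, 2017, so look at August 2017.
August 2017 starts on a Tuesday; its first Sunday is the 6th, so the 2nd Sunday is the 13th — August 13, 2017.

August 13, 2017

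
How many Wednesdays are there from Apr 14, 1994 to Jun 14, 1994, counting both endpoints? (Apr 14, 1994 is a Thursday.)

8

Apr 14, 1994 is a Thursday; the first Wednesday on or after it is Apr 20, 1994 (6 days later).
From Apr 20, 1994 to Jun 14, 1994: 10 + 31 + 14 = 55 days (rest of Apr, May, Jun).
55 ÷ 7 = 7 full weeks with remainder 6, so 7 more Wednesdays after the first → 8.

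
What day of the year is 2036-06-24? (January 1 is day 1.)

176

Days in months before June: 31 + 29 + 31 + 30 + 31 = 152.
Plus 24 days into June → day 176.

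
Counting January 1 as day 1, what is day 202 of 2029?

July 21, 2029

January has 31 days (202 − 31 = 171 remain).
February has 28 days (171 − 28 = 143 remain).
March has 31 days (143 − 31 = 112 remain).
April has 30 days (112 − 30 = 82 remain).
May has 31 days (82 − 31 = 51 remain).
June has 30 days (51 − 30 = 21 remain).
21 into July → July 21.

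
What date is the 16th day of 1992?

16 into January → January 16.

January 16, 1992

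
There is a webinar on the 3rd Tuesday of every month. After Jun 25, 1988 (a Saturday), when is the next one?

Jun 1988 starts on a Wednesday; its first Tuesday is the 7th, so the 3rd Tuesday is the 21st — Jun 21, 1988.
That is not after Jun 25, 1988, so look at Jul 1988.
Jul 1988 starts on a Friday; its first Tuesday is the 5th, so the 3rd Tuesday is the 19th — Jul 19, 1988.

Jul 19, 1988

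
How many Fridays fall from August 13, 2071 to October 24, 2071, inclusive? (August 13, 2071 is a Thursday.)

August 13, 2071 is a Thursday; the first Friday on or after it is August 14, 2071 (1 day later).
From August 14, 2071 to October 24, 2071: 17 + 30 + 24 = 71 days (rest of August, September, October).
71 ÷ 7 = 10 full weeks with remainder 1, so 10 more Fridays after the first → 11.

11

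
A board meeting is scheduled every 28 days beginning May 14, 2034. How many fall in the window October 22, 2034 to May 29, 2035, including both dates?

Occurrences land 28·i days after May 14, 2034 for i = 0, 1, 2, …
October 22, 2034 is 161 days after the start; 161 ÷ 28 = 5 remainder 21; since the remainder is 21, round up to i = 6. First occurrence in the window: #7 on October 29, 2034 (6×28 = 168 days in).
May 29, 2035 is 380 days after the start; 380 ÷ 28 = 13 remainder 16. Last occurrence in the window: #14 on May 13, 2035.
Occurrences #7 through #14: 8 in total.

8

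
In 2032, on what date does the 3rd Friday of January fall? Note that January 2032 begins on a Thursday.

2032-01-16

January 2032 begins on a Thursday, so the first Friday is January 2 (1 day later).
The 3rd Friday is 2 weeks later: 2 + 14 = 16.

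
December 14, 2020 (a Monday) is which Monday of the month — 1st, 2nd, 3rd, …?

Day 14 falls in week ⌈14/7⌉ of the month.
Days 1–7 hold the 1st Monday, 8–14 the 2nd, 15–21 the 3rd, 22–28 the 4th, 29–31 the 5th.
14 is in the range for the 2nd.

2nd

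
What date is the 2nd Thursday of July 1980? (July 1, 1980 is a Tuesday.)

July 1980 begins on a Tuesday, so the first Thursday is July 3 (2 days later).
The 2nd Thursday is 1 weeks later: 3 + 7 = 10.

10 July 1980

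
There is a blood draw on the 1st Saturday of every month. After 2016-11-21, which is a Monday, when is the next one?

2016-12-03

November 2016 starts on a Tuesday, so its 1st Saturday is 2016-11-05 (4 days in).
That is not after 2016-11-21, so look at December 2016.
December 2016 starts on a Thursday, so its 1st Saturday is 2016-12-03 (2 days in).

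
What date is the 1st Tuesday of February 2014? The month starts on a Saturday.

February 4, 2014

February 2014 begins on a Saturday, so the first Tuesday is February 4 (3 days later).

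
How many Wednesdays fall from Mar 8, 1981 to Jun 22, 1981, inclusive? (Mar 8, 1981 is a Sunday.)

Mar 8, 1981 is a Sunday; the first Wednesday on or after it is Mar 11, 1981 (3 days later).
From Mar 11, 1981 to Jun 22, 1981: 20 + 30 + 31 + 22 = 103 days (rest of Mar, Apr, May, Jun).
103 ÷ 7 = 14 full weeks with remainder 5, so 14 more Wednesdays after the first → 15.

15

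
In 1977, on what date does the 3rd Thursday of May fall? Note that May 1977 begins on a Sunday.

19 May 1977

May 1977 begins on a Sunday, so the first Thursday is May 5 (4 days later).
The 3rd Thursday is 2 weeks later: 5 + 14 = 19.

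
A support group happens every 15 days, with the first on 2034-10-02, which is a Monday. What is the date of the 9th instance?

The 9th occurrence is 8 intervals after the first: 8 × 15 = 120 days after 2034-10-02.
October has 31 days — 29 days to the end of October leaves 91.
November has 30 days (61 left).
December has 31 days (30 left).
30 days into January → 2035-01-30.

2035-01-30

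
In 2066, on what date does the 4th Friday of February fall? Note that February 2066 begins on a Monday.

26 February 2066

February 2066 begins on a Monday, so the first Friday is February 5 (4 days later).
The 4th Friday is 3 weeks later: 5 + 21 = 26.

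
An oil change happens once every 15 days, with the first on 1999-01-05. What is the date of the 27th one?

2000-01-30

The 27th occurrence is 26 intervals after the first: 26 × 15 = 390 days after 1999-01-05.
January has 31 days — 26 days to the end of January leaves 364.
February has 28 days (336 left).
March has 31 days (305 left).
April has 30 days (275 left).
May has 31 days (244 left).
June has 30 days (214 left).
July has 31 days (183 left).
August has 31 days (152 left).
September has 30 days (122 left).
October has 31 days (91 left).
November has 30 days (61 left).
December has 31 days (30 left).
30 days into January → 2000-01-30.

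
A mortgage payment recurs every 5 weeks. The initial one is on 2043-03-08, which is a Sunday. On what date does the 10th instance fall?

The 10th occurrence is 9 intervals after the first: 9 × 35 = 315 days after 2043-03-08.
March has 31 days — 23 days to the end of March leaves 292.
April has 30 days (262 left).
May has 31 days (231 left).
June has 30 days (201 left).
July has 31 days (170 left).
August has 31 days (139 left).
September has 30 days (109 left).
October has 31 days (78 left).
November has 30 days (48 left).
December has 31 days (17 left).
17 days into January → 2044-01-17.

2044-01-17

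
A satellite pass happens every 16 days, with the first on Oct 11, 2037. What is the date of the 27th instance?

The 27th occurrence is 26 intervals after the first: 26 × 16 = 416 days after Oct 11, 2037.
Oct has 31 days — 20 days to the end of Oct leaves 396.
Nov has 30 days (366 left).
Dec has 31 days (335 left).
Jan has 31 days (304 left).
Feb has 28 days (276 left).
Mar has 31 days (245 left).
Apr has 30 days (215 left).
May has 31 days (184 left).
Jun has 30 days (154 left).
Jul has 31 days (123 left).
Aug has 31 days (92 left).
Sep has 30 days (62 left).
Oct has 31 days (31 left).
Nov has 30 days (1 left).
1 day into Dec → Dec 1, 2038.

Dec 1, 2038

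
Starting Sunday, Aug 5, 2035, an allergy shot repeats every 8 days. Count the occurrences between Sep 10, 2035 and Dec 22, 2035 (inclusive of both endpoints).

Occurrences land 8·i days after Aug 5, 2035 for i = 0, 1, 2, …
Sep 10, 2035 is 36 days after the start; 36 ÷ 8 = 4 remainder 4; since the remainder is 4, round up to i = 5. First occurrence in the window: #6 on Sep 14, 2035 (5×8 = 40 days in).
Dec 22, 2035 is 139 days after the start; 139 ÷ 8 = 17 remainder 3. Last occurrence in the window: #18 on Dec 19, 2035.
Occurrences #6 through #18: 13 in total.

13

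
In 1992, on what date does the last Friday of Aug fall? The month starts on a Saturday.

Aug 28, 1992

Aug 1992 begins on a Saturday, so the first Friday is Aug 7 (6 days later).
Aug 1992 has 31 days. Adding weeks: 7, 14, 21, 28 — the last one ≤ 31 is the 28th.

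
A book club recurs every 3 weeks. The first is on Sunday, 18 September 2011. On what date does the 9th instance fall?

The 9th occurrence is 8 intervals after the first: 8 × 21 = 168 days after 18 September 2011.
September has 30 days — 12 days to the end of September leaves 156.
October has 31 days (125 left).
November has 30 days (95 left).
December has 31 days (64 left).
January has 31 days (33 left).
February has 29 days (4 left).
4 days into March → 4 March 2012.

4 March 2012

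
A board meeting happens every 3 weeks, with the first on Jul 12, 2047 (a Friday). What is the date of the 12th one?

Feb 28, 2048

The 12th occurrence is 11 intervals after the first: 11 × 21 = 231 days after Jul 12, 2047.
Jul has 31 days — 19 days to the end of Jul leaves 212.
Aug has 31 days (181 left).
Sep has 30 days (151 left).
Oct has 31 days (120 left).
Nov has 30 days (90 left).
Dec has 31 days (59 left).
Jan has 31 days (28 left).
28 days into Feb → Feb 28, 2048.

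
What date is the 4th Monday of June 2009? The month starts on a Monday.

22 June 2009

June 2009 begins on a Monday, so the first Monday is June 1.
The 4th Monday is 3 weeks later: 1 + 21 = 22.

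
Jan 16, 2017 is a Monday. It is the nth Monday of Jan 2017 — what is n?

Day 16 falls in week ⌈16/7⌉ of the month.
Days 1–7 hold the 1st Monday, 8–14 the 2nd, 15–21 the 3rd, 22–28 the 4th, 29–31 the 5th.
16 is in the range for the 3rd.

3rd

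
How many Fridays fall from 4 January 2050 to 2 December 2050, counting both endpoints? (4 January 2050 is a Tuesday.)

4 January 2050 is a Tuesday; the first Friday on or after it is 7 January 2050 (3 days later).
From 7 January 2050 to 2 December 2050: 24 + 28 + 31 + 30 + 31 + 30 + 31 + 31 + 30 + 31 + 30 + 2 = 329 days (rest of January, February, March, April, May, June, July, August, September, October, November, December).
329 ÷ 7 = 47 full weeks with remainder 0, so 47 more Fridays after the first → 48.

48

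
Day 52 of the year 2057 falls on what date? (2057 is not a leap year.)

January has 31 days (52 − 31 = 21 remain).
21 into February → February 21.

February 21, 2057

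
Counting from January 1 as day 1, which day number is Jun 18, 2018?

Days in months before Jun: 31 + 28 + 31 + 30 + 31 = 151.
Plus 18 days into Jun → day 169.

169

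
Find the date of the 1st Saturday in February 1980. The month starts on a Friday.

1980-02-02

February 1980 begins on a Friday, so the first Saturday is February 2 (1 day later).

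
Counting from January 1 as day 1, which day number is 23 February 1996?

Days in months before February: 31 = 31.
Plus 23 days into February → day 54.

54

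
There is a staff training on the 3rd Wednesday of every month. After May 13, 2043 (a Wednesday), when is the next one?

May 20, 2043

May 2043 starts on a Friday; its first Wednesday is the 6th, so the 3rd Wednesday is the 20th — May 20, 2043.
May 20, 2043 is after May 13, 2043, so that is the next one.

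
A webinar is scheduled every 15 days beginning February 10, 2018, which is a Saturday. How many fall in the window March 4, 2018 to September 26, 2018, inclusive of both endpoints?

14

Occurrences land 15·i days after February 10, 2018 for i = 0, 1, 2, …
March 4, 2018 is 22 days after the start; 22 ÷ 15 = 1 remainder 7; since the remainder is 7, round up to i = 2. First occurrence in the window: #3 on March 12, 2018 (2×15 = 30 days in).
September 26, 2018 is 228 days after the start; 228 ÷ 15 = 15 remainder 3. Last occurrence in the window: #16 on September 23, 2018.
Occurrences #3 through #16: 14 in total.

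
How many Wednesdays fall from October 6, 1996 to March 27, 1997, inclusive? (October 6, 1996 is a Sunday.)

25

October 6, 1996 is a Sunday; the first Wednesday on or after it is October 9, 1996 (3 days later).
From October 9, 1996 to March 27, 1997: 22 + 30 + 31 + 31 + 28 + 27 = 169 days (rest of October, November, December, January, February, March).
169 ÷ 7 = 24 full weeks with remainder 1, so 24 more Wednesdays after the first → 25.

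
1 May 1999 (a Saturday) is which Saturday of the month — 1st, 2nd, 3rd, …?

Day 1 falls in week ⌈1/7⌉ of the month.
Days 1–7 hold the 1st Saturday, 8–14 the 2nd, 15–21 the 3rd, 22–28 the 4th, 29–31 the 5th.
1 is in the range for the 1st.

1st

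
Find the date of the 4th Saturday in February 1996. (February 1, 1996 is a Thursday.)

February 1996 begins on a Thursday, so the first Saturday is February 3 (2 days later).
The 4th Saturday is 3 weeks later: 3 + 21 = 24.

1996-02-24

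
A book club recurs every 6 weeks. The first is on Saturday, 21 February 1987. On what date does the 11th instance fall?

The 11th occurrence is 10 intervals after the first: 10 × 42 = 420 days after 21 February 1987.
February has 28 days — 7 days to the end of February leaves 413.
From end of February to end of 1987 is 306 days (107 left).
January has 31 days (76 left).
February has 29 days (47 left).
March has 31 days (16 left).
16 days into April → 16 April 1988.

16 April 1988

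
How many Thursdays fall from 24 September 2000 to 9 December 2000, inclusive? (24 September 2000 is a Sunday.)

11

24 September 2000 is a Sunday; the first Thursday on or after it is 28 September 2000 (4 days later).
From 28 September 2000 to 9 December 2000: 2 + 31 + 30 + 9 = 72 days (rest of September, October, November, December).
72 ÷ 7 = 10 full weeks with remainder 2, so 10 more Thursdays after the first → 11.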